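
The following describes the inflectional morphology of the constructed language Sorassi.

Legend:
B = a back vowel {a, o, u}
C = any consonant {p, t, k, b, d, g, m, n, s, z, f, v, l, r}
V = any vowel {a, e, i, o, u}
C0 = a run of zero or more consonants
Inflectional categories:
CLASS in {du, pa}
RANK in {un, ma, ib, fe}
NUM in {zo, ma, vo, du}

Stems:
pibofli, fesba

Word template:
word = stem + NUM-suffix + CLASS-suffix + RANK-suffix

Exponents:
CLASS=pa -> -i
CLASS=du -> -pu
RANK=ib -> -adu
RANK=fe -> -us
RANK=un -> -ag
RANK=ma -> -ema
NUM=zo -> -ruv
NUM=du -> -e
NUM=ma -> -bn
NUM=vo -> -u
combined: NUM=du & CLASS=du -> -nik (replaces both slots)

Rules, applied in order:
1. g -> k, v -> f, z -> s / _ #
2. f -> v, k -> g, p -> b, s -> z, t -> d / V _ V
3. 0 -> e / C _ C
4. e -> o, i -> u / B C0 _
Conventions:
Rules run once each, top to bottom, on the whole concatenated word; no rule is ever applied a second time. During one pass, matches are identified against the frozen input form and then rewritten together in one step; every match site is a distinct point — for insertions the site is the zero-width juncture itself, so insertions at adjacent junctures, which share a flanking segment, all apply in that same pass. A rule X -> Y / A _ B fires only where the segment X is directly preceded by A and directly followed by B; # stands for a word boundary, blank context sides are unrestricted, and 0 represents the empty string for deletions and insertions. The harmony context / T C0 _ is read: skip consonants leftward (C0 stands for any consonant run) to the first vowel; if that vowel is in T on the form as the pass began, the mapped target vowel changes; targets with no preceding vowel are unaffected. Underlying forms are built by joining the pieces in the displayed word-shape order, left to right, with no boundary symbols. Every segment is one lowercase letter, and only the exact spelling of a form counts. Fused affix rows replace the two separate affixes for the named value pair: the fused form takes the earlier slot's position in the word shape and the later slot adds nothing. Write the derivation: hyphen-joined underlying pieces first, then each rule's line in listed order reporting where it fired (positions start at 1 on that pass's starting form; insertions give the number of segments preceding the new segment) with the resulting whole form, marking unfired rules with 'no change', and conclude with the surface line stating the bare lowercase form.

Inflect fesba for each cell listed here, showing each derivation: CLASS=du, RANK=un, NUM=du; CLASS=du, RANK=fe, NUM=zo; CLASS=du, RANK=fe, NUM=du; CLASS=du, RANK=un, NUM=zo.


cell CLASS=du, RANK=un, NUM=du:
underlying: fesba-nik-ag
1. g -> k, v -> f, z -> s / _ #: fires at position(s) 10: fesbanikak
2. f -> v, k -> g, p -> b, s -> z, t -> d / V _ V: fires at position(s) 8: fesbanigak
3. 0 -> e / C _ C: inserts after position(s) 3: fesebanigak
4. e -> o, i -> u / B C0 _: fires at position(s) 8: fesebanugak
surface: fesebanugak

cell CLASS=du, RANK=fe, NUM=zo:
underlying: fesba-ruv-pu-us
1. g -> k, v -> f, z -> s / _ #: no change
2. f -> v, k -> g, p -> b, s -> z, t -> d / V _ V: no change
3. 0 -> e / C _ C: inserts after position(s) 3, 8: fesebaruvepuus
4. e -> o, i -> u / B C0 _: fires at position(s) 10: fesebaruvopuus
surface: fesebaruvopuus

cell CLASS=du, RANK=fe, NUM=du:
underlying: fesba-nik-us
1. g -> k, v -> f, z -> s / _ #: no change
2. f -> v, k -> g, p -> b, s -> z, t -> d / V _ V: fires at position(s) 8: fesbanigus
3. 0 -> e / C _ C: inserts after position(s) 3: fesebanigus
4. e -> o, i -> u / B C0 _: fires at position(s) 8: fesebanugus
surface: fesebanugus

cell CLASS=du, RANK=un, NUM=zo:
underlying: fesba-ruv-pu-ag
1. g -> k, v -> f, z -> s / _ #: fires at position(s) 12: fesbaruvpuak
2. f -> v, k -> g, p -> b, s -> z, t -> d / V _ V: no change
3. 0 -> e / C _ C: inserts after position(s) 3, 8: fesebaruvepuak
4. e -> o, i -> u / B C0 _: fires at position(s) 10: fesebaruvopuak
surface: fesebaruvopuak


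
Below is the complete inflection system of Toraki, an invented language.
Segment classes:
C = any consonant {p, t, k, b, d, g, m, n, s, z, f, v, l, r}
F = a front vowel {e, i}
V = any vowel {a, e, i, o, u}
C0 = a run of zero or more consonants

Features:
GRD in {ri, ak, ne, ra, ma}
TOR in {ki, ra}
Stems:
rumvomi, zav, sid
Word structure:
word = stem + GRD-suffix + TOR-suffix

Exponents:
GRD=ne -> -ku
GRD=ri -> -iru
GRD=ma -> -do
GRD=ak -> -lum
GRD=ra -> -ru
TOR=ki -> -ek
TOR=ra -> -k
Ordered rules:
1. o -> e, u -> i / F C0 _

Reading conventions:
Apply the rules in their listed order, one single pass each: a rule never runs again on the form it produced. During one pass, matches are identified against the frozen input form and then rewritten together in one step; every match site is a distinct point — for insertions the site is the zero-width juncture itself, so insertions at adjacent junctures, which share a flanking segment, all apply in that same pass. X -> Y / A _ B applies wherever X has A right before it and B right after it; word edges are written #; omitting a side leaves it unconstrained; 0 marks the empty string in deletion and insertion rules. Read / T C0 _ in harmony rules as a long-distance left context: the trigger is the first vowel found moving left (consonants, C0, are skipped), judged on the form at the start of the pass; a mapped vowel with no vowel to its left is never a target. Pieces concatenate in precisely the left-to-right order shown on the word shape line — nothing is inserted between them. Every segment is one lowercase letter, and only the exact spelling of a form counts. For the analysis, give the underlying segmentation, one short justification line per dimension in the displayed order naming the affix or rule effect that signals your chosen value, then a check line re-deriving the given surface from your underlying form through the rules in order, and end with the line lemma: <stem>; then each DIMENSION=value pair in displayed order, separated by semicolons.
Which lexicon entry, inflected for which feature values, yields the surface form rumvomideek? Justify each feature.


underlying: rumvomi-do-ek
GRD=ma - signalled by the affix -do
TOR=ki - signalled by the affix -ek
check: rumvomidoek -> rumvomideek
lemma: rumvomi; GRD=ma; TOR=ki


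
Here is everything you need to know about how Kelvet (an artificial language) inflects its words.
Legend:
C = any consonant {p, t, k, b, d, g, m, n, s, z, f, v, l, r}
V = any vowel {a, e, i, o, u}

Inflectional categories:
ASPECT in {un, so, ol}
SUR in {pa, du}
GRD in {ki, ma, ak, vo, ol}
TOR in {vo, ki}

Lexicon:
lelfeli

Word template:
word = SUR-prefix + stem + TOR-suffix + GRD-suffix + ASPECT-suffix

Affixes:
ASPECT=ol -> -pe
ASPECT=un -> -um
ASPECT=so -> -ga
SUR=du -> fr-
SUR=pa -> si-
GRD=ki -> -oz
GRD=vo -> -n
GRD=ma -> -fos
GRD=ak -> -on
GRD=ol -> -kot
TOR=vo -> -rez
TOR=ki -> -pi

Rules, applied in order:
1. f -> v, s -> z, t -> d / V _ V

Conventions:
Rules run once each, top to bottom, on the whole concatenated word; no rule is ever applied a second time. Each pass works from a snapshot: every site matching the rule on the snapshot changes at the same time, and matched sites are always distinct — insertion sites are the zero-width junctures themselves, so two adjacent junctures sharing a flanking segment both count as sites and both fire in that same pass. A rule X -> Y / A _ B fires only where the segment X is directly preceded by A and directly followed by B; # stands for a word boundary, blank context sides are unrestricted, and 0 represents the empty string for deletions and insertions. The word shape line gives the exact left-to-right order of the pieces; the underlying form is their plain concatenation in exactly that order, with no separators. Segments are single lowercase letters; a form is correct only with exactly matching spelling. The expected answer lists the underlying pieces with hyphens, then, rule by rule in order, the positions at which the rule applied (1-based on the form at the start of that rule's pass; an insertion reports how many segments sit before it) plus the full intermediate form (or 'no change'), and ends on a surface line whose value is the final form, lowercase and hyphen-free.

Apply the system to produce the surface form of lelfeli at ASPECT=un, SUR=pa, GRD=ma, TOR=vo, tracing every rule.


underlying: si-lelfeli-rez-fos-um
1. f -> v, s -> z, t -> d / V _ V: fires at position(s) 15: silelfelirezfozum
surface: silelfelirezfozum


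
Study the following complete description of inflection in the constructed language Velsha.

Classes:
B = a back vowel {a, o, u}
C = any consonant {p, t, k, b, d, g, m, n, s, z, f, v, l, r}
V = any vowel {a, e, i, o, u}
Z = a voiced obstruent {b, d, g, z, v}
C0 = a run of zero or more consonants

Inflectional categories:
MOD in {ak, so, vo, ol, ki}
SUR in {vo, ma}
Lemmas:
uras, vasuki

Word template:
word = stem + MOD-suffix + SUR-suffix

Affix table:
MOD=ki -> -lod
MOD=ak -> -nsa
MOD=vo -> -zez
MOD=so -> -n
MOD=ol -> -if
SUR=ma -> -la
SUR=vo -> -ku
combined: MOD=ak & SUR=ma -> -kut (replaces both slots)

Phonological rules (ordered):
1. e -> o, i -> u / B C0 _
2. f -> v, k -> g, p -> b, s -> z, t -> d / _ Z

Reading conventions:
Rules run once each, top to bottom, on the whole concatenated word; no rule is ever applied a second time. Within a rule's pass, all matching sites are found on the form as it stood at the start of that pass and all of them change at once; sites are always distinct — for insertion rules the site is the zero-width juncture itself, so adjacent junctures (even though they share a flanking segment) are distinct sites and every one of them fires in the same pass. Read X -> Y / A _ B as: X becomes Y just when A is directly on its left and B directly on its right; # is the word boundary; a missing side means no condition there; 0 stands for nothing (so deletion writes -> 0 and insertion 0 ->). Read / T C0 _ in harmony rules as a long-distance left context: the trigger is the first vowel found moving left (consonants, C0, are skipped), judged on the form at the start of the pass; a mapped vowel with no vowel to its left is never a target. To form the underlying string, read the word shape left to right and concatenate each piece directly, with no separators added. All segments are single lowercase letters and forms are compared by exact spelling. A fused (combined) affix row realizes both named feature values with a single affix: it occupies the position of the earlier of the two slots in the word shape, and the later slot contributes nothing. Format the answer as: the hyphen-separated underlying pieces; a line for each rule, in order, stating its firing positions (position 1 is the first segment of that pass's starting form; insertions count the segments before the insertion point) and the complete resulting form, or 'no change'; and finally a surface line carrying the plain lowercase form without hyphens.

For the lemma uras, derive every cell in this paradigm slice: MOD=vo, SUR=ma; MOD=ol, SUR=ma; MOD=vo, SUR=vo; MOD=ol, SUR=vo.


cell MOD=vo, SUR=ma:
underlying: uras-zez-la
1. e -> o, i -> u / B C0 _: fires at position(s) 6: uraszozla
2. f -> v, k -> g, p -> b, s -> z, t -> d / _ Z: fires at position(s) 4: urazzozla
surface: urazzozla

cell MOD=ol, SUR=ma:
underlying: uras-if-la
1. e -> o, i -> u / B C0 _: fires at position(s) 5: urasufla
2. f -> v, k -> g, p -> b, s -> z, t -> d / _ Z: no change
surface: urasufla

cell MOD=vo, SUR=vo:
underlying: uras-zez-ku
1. e -> o, i -> u / B C0 _: fires at position(s) 6: uraszozku
2. f -> v, k -> g, p -> b, s -> z, t -> d / _ Z: fires at position(s) 4: urazzozku
surface: urazzozku

cell MOD=ol, SUR=vo:
underlying: uras-if-ku
1. e -> o, i -> u / B C0 _: fires at position(s) 5: urasufku
2. f -> v, k -> g, p -> b, s -> z, t -> d / _ Z: no change
surface: urasufku


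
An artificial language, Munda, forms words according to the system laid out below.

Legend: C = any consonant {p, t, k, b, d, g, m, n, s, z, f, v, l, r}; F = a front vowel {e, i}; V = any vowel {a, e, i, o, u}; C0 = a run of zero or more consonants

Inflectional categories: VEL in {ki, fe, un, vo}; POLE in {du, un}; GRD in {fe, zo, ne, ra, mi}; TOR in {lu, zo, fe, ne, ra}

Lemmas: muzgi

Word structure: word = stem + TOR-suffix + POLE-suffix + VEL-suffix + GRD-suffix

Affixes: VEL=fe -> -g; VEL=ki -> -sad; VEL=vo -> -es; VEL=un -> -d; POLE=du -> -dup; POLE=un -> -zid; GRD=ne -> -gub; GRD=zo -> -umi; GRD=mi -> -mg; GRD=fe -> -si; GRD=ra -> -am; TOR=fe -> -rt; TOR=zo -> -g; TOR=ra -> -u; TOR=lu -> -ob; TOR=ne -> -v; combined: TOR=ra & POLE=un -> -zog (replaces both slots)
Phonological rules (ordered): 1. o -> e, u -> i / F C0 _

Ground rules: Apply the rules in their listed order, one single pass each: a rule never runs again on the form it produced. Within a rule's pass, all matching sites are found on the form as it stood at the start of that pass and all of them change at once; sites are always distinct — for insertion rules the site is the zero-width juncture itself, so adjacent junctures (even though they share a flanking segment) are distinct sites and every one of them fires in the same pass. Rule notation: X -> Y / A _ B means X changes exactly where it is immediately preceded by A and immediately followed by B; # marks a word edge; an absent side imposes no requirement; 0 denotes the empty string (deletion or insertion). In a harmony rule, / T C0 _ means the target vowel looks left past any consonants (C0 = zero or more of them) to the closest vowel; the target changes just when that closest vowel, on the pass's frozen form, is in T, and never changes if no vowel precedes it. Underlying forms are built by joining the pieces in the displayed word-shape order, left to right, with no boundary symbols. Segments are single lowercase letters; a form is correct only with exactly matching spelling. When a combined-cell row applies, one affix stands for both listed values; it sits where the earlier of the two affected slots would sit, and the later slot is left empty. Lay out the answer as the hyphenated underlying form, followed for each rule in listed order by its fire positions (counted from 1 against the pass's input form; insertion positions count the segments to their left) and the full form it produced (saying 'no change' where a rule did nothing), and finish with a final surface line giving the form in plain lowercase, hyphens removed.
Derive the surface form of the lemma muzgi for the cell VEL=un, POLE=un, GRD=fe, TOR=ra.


underlying: muzgi-zog-d-si
1. o -> e, u -> i / F C0 _: fires at position(s) 7: muzgizegdsi
surface: muzgizegdsi


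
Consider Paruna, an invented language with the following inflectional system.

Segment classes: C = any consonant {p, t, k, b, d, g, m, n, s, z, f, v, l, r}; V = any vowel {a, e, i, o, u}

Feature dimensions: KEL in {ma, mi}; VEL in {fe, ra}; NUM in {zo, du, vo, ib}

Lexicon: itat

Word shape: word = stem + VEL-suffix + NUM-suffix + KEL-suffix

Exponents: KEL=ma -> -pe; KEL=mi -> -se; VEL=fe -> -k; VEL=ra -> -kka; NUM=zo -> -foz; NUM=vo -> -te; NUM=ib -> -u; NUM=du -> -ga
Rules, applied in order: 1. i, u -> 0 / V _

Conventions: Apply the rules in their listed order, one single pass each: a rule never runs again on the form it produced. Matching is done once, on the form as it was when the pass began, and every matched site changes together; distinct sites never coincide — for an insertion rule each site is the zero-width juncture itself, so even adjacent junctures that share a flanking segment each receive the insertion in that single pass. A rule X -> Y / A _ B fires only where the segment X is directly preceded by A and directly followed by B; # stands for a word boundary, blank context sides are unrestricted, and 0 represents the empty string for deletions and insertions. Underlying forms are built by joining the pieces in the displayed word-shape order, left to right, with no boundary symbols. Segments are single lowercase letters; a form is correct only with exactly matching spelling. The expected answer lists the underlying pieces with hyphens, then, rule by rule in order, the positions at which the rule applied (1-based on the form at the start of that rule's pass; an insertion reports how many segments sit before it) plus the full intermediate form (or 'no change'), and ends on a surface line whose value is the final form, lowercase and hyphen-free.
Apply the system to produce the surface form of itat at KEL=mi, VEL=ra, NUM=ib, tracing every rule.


underlying: itat-kka-u-se
1. i, u -> 0 / V _: fires at position(s) 8: itatkkase
surface: itatkkase


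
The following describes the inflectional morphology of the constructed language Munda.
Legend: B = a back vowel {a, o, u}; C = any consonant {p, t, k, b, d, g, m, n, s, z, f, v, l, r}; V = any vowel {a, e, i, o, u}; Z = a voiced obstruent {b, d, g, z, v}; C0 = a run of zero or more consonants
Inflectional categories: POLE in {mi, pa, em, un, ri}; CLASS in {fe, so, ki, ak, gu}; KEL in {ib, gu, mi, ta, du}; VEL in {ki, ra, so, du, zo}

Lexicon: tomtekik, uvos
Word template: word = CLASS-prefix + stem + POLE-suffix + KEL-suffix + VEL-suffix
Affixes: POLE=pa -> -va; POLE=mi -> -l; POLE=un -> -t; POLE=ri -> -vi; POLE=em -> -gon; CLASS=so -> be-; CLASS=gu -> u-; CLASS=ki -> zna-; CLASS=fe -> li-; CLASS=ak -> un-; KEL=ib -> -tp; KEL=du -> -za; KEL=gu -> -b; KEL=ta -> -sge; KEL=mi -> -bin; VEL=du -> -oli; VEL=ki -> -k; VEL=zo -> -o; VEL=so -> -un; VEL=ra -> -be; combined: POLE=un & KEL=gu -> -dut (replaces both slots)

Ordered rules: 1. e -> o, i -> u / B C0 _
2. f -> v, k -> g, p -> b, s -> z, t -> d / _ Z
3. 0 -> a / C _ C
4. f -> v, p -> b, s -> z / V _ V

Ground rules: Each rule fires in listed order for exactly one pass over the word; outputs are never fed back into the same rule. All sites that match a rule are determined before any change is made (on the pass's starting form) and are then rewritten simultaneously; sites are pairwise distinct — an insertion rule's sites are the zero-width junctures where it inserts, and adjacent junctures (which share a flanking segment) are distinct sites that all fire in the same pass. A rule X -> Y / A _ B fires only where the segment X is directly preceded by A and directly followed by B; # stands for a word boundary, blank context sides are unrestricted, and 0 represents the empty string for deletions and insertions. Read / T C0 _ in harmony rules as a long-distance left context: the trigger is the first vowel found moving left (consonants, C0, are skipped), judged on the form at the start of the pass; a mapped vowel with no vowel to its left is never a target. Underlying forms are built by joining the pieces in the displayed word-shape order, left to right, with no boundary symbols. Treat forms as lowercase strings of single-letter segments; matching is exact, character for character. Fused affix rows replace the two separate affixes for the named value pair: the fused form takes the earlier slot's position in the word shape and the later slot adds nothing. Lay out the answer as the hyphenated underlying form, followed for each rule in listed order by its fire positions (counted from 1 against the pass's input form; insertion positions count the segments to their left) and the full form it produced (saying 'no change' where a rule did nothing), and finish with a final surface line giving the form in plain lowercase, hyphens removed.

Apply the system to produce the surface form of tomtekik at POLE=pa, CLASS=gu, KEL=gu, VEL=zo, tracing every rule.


underlying: u-tomtekik-va-b-o
1. e -> o, i -> u / B C0 _: fires at position(s) 6: utomtokikvabo
2. f -> v, k -> g, p -> b, s -> z, t -> d / _ Z: fires at position(s) 9: utomtokigvabo
3. 0 -> a / C _ C: inserts after position(s) 4, 9: utomatokigavabo
4. f -> v, p -> b, s -> z / V _ V: no change
surface: utomatokigavabo


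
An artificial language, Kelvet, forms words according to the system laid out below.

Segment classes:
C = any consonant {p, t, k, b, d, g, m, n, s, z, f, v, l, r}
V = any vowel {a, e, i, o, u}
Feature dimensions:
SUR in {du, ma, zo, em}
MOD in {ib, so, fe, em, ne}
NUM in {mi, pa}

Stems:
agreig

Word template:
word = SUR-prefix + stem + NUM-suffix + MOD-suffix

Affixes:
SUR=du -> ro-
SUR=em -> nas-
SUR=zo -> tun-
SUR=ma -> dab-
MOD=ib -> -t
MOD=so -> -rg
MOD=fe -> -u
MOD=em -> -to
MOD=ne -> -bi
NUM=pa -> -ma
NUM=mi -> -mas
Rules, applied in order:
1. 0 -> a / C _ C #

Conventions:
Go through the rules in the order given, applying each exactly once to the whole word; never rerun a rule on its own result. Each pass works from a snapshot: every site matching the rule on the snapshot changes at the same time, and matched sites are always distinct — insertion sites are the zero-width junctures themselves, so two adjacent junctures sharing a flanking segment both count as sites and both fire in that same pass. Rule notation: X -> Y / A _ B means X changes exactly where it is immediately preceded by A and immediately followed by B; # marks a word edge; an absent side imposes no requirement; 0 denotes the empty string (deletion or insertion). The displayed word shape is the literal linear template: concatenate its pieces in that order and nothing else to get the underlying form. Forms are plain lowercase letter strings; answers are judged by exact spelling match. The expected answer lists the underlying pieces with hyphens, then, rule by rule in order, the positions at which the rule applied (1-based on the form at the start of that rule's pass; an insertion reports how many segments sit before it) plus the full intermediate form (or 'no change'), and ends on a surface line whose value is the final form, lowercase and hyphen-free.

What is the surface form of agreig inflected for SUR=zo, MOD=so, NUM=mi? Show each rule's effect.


underlying: tun-agreig-mas-rg
1. 0 -> a / C _ C #: inserts after position(s) 13: tunagreigmasrag
surface: tunagreigmasrag


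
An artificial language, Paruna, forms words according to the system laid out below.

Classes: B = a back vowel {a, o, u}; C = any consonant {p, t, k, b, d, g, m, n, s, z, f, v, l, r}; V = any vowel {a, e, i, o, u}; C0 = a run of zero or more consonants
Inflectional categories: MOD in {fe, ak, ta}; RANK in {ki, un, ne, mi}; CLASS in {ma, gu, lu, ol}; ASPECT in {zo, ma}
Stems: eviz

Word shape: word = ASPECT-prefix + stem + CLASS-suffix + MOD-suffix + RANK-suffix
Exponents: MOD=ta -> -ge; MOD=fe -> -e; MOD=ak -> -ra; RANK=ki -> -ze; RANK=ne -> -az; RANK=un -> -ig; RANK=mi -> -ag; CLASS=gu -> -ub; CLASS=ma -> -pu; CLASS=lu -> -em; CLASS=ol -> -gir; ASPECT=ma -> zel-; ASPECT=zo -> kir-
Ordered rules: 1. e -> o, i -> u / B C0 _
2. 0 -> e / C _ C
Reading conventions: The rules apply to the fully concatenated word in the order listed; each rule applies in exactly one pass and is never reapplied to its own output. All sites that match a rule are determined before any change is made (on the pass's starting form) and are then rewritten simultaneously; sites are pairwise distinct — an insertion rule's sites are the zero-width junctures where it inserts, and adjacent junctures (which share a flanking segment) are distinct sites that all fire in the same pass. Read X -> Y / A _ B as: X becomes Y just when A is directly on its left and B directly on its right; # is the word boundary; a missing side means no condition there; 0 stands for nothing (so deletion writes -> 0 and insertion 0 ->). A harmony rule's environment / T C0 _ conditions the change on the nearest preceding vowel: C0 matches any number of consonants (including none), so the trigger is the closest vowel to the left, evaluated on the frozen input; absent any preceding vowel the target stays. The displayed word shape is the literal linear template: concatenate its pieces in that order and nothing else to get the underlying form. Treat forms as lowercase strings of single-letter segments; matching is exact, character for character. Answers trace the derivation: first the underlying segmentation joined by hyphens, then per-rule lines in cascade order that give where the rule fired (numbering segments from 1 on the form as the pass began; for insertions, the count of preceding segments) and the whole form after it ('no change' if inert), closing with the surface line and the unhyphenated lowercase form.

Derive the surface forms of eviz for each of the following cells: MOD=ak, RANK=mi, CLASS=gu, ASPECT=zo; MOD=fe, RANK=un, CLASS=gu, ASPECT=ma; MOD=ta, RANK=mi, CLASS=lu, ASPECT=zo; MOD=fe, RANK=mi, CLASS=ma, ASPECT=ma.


cell MOD=ak, RANK=mi, CLASS=gu, ASPECT=zo:
underlying: kir-eviz-ub-ra-ag
1. e -> o, i -> u / B C0 _: no change
2. 0 -> e / C _ C: inserts after position(s) 9: kirevizuberaag
surface: kirevizuberaag

cell MOD=fe, RANK=un, CLASS=gu, ASPECT=ma:
underlying: zel-eviz-ub-e-ig
1. e -> o, i -> u / B C0 _: fires at position(s) 10: zelevizuboig
2. 0 -> e / C _ C: no change
surface: zelevizuboig

cell MOD=ta, RANK=mi, CLASS=lu, ASPECT=zo:
underlying: kir-eviz-em-ge-ag
1. e -> o, i -> u / B C0 _: no change
2. 0 -> e / C _ C: inserts after position(s) 9: kirevizemegeag
surface: kirevizemegeag

cell MOD=fe, RANK=mi, CLASS=ma, ASPECT=ma:
underlying: zel-eviz-pu-e-ag
1. e -> o, i -> u / B C0 _: fires at position(s) 10: zelevizpuoag
2. 0 -> e / C _ C: inserts after position(s) 7: zelevizepuoag
surface: zelevizepuoag


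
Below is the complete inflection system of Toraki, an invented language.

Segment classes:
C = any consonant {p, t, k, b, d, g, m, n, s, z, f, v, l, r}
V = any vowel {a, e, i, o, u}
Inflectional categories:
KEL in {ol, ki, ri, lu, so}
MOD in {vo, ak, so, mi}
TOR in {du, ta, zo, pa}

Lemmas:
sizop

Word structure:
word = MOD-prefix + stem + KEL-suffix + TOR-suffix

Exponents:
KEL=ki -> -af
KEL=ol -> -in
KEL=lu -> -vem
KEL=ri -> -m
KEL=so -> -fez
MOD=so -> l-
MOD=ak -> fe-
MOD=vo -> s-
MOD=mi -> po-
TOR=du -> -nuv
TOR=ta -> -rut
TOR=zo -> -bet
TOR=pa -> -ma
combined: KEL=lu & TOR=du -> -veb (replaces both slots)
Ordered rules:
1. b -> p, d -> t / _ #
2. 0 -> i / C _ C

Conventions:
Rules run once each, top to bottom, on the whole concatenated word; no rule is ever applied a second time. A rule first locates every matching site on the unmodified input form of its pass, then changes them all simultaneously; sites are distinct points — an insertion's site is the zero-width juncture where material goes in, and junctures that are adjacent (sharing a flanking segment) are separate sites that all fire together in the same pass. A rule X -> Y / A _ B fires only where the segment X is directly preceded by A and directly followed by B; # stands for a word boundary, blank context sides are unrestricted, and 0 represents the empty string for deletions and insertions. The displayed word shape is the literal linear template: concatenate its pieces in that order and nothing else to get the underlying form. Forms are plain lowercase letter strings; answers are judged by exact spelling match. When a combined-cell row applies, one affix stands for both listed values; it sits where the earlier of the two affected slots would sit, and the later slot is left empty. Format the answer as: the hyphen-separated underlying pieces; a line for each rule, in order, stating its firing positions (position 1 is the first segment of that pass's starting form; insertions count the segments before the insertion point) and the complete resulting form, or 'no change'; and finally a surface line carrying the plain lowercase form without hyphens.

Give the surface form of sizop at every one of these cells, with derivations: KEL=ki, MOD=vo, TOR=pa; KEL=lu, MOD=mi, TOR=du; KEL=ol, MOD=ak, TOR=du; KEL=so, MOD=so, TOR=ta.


cell KEL=ki, MOD=vo, TOR=pa:
underlying: s-sizop-af-ma
1. b -> p, d -> t / _ #: no change
2. 0 -> i / C _ C: inserts after position(s) 1, 8: sisizopafima
surface: sisizopafima

cell KEL=lu, MOD=mi, TOR=du:
underlying: po-sizop-veb
1. b -> p, d -> t / _ #: fires at position(s) 10: posizopvep
2. 0 -> i / C _ C: inserts after position(s) 7: posizopivep
surface: posizopivep

cell KEL=ol, MOD=ak, TOR=du:
underlying: fe-sizop-in-nuv
1. b -> p, d -> t / _ #: no change
2. 0 -> i / C _ C: inserts after position(s) 9: fesizopininuv
surface: fesizopininuv

cell KEL=so, MOD=so, TOR=ta:
underlying: l-sizop-fez-rut
1. b -> p, d -> t / _ #: no change
2. 0 -> i / C _ C: inserts after position(s) 1, 6, 9: lisizopifezirut
surface: lisizopifezirut


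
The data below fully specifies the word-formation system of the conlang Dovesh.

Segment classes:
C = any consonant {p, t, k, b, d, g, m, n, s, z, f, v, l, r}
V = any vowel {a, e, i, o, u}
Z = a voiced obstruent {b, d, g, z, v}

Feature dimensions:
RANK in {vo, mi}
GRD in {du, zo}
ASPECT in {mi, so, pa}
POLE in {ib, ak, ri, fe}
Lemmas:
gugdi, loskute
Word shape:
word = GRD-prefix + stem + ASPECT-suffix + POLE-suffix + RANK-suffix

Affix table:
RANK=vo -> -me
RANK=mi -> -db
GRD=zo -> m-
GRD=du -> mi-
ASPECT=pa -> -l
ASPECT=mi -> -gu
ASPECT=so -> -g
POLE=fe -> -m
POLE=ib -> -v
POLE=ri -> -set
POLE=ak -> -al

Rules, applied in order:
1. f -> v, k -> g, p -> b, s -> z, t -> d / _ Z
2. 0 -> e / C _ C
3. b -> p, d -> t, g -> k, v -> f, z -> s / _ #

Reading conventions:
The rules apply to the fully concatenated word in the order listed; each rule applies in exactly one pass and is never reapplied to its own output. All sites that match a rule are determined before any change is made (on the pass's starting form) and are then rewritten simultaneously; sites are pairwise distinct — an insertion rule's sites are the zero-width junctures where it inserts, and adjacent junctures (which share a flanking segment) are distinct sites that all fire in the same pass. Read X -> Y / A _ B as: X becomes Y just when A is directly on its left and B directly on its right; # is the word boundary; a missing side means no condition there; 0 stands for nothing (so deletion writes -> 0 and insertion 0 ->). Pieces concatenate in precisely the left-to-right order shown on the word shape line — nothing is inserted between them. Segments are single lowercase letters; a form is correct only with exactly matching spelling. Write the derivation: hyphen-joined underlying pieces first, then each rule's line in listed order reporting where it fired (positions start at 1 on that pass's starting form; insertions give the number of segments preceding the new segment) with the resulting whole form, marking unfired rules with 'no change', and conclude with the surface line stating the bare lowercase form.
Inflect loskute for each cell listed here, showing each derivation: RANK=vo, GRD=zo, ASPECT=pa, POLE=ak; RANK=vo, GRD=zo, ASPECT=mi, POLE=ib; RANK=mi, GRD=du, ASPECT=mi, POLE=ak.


cell RANK=vo, GRD=zo, ASPECT=pa, POLE=ak:
underlying: m-loskute-l-al-me
1. f -> v, k -> g, p -> b, s -> z, t -> d / _ Z: no change
2. 0 -> e / C _ C: inserts after position(s) 1, 4, 11: melosekutelaleme
3. b -> p, d -> t, g -> k, v -> f, z -> s / _ #: no change
surface: melosekutelaleme

cell RANK=vo, GRD=zo, ASPECT=mi, POLE=ib:
underlying: m-loskute-gu-v-me
1. f -> v, k -> g, p -> b, s -> z, t -> d / _ Z: no change
2. 0 -> e / C _ C: inserts after position(s) 1, 4, 11: melosekuteguveme
3. b -> p, d -> t, g -> k, v -> f, z -> s / _ #: no change
surface: melosekuteguveme

cell RANK=mi, GRD=du, ASPECT=mi, POLE=ak:
underlying: mi-loskute-gu-al-db
1. f -> v, k -> g, p -> b, s -> z, t -> d / _ Z: no change
2. 0 -> e / C _ C: inserts after position(s) 5, 13, 14: milosekutegualedeb
3. b -> p, d -> t, g -> k, v -> f, z -> s / _ #: fires at position(s) 18: milosekutegualedep
surface: milosekutegualedep


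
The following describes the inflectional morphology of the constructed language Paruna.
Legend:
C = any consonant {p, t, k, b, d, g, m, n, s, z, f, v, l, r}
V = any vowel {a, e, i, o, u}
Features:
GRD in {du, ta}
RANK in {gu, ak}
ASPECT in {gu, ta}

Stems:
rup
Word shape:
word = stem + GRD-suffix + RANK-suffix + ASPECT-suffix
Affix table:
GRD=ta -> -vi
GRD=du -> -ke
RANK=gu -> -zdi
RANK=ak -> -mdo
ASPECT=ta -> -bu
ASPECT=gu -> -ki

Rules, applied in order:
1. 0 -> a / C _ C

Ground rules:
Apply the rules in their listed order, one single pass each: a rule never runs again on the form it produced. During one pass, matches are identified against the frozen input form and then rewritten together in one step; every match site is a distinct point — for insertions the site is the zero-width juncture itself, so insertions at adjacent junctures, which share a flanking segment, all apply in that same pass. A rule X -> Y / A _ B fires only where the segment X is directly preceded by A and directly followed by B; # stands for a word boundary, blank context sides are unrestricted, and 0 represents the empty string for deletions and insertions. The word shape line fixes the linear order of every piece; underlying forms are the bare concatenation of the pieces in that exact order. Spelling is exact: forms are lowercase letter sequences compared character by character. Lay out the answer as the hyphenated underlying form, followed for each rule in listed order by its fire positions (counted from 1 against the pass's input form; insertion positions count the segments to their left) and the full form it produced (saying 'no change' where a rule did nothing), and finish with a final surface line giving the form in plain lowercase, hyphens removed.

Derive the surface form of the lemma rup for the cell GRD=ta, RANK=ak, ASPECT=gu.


underlying: rup-vi-mdo-ki
1. 0 -> a / C _ C: inserts after position(s) 3, 6: rupavimadoki
surface: rupavimadoki


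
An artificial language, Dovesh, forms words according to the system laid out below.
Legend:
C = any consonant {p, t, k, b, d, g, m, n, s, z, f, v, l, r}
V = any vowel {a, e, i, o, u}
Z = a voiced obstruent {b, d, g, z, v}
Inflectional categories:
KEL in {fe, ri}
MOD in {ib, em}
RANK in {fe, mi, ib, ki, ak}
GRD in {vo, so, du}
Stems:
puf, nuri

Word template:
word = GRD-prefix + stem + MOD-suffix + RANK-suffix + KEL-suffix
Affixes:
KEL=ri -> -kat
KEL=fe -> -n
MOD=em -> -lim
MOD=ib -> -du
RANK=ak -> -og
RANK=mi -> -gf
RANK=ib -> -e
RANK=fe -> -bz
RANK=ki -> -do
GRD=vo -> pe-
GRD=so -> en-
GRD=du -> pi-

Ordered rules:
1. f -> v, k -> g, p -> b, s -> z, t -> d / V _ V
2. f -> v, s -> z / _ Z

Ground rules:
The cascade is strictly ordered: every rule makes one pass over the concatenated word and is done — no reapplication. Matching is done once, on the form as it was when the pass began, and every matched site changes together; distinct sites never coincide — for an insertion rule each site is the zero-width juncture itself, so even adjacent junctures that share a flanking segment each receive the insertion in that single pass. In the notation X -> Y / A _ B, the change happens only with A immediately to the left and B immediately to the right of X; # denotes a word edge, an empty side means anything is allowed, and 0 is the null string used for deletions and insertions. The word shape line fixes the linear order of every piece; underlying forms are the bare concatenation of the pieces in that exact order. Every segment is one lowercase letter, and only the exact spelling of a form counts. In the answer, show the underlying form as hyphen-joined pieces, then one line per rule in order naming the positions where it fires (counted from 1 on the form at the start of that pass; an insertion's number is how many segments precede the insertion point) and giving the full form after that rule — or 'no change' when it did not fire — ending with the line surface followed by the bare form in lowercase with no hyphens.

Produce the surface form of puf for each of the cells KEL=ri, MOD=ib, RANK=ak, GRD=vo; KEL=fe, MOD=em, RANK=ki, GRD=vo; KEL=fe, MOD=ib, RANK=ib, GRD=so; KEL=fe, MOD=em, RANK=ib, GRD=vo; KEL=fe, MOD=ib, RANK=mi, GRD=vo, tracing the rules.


cell KEL=ri, MOD=ib, RANK=ak, GRD=vo:
underlying: pe-puf-du-og-kat
1. f -> v, k -> g, p -> b, s -> z, t -> d / V _ V: fires at position(s) 3: pebufduogkat
2. f -> v, s -> z / _ Z: fires at position(s) 5: pebuvduogkat
surface: pebuvduogkat

cell KEL=fe, MOD=em, RANK=ki, GRD=vo:
underlying: pe-puf-lim-do-n
1. f -> v, k -> g, p -> b, s -> z, t -> d / V _ V: fires at position(s) 3: pebuflimdon
2. f -> v, s -> z / _ Z: no change
surface: pebuflimdon

cell KEL=fe, MOD=ib, RANK=ib, GRD=so:
underlying: en-puf-du-e-n
1. f -> v, k -> g, p -> b, s -> z, t -> d / V _ V: no change
2. f -> v, s -> z / _ Z: fires at position(s) 5: enpuvduen
surface: enpuvduen

cell KEL=fe, MOD=em, RANK=ib, GRD=vo:
underlying: pe-puf-lim-e-n
1. f -> v, k -> g, p -> b, s -> z, t -> d / V _ V: fires at position(s) 3: pebuflimen
2. f -> v, s -> z / _ Z: no change
surface: pebuflimen

cell KEL=fe, MOD=ib, RANK=mi, GRD=vo:
underlying: pe-puf-du-gf-n
1. f -> v, k -> g, p -> b, s -> z, t -> d / V _ V: fires at position(s) 3: pebufdugfn
2. f -> v, s -> z / _ Z: fires at position(s) 5: pebuvdugfn
surface: pebuvdugfn


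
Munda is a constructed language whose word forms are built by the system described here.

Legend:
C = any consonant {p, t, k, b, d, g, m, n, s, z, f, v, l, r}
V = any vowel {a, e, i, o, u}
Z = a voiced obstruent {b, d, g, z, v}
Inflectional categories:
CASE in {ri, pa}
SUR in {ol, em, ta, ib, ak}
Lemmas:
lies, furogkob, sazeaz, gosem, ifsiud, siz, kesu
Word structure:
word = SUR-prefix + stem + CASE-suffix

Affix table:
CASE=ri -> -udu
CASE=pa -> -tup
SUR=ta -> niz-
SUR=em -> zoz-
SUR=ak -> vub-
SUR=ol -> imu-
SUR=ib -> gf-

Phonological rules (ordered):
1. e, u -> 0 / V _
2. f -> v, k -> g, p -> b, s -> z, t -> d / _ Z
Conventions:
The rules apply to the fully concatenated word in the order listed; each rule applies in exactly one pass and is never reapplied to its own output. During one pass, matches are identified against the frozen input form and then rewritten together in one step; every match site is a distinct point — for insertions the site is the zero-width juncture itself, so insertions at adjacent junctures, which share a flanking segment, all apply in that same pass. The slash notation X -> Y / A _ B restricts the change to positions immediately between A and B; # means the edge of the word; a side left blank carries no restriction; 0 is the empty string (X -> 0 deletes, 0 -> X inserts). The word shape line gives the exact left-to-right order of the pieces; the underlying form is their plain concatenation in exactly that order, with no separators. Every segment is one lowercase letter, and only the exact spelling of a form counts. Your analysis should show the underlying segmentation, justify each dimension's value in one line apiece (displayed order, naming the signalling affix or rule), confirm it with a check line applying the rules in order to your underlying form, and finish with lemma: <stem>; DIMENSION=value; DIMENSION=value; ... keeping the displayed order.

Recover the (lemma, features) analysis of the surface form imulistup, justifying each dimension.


underlying: imu-lies-tup
CASE=pa - signalled by the affix -tup
SUR=ol - signalled by the affix imu-
check: imuliestup -> imulistup -> imulistup
lemma: lies; CASE=pa; SUR=ol


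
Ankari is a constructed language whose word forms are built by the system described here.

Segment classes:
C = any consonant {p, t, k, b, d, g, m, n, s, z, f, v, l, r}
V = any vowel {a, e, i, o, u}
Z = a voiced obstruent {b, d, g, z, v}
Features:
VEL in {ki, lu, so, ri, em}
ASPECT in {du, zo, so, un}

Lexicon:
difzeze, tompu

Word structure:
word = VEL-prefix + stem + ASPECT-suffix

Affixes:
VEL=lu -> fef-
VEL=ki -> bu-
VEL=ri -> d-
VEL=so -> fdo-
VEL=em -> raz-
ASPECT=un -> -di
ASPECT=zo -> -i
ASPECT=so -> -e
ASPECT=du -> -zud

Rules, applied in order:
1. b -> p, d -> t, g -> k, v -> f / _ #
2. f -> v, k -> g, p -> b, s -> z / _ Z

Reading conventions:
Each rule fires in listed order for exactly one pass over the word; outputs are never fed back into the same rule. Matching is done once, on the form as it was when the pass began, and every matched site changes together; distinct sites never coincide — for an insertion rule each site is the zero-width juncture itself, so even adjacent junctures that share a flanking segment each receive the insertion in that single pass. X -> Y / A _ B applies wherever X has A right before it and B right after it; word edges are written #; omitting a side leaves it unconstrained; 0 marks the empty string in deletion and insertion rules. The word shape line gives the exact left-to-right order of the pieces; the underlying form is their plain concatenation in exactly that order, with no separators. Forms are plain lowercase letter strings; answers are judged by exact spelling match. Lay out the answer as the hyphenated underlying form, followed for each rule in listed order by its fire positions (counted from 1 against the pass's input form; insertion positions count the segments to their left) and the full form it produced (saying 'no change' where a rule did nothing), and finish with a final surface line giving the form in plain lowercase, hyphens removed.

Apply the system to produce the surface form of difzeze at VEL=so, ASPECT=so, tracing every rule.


underlying: fdo-difzeze-e
1. b -> p, d -> t, g -> k, v -> f / _ #: no change
2. f -> v, k -> g, p -> b, s -> z / _ Z: fires at position(s) 1, 6: vdodivzezee
surface: vdodivzezee
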